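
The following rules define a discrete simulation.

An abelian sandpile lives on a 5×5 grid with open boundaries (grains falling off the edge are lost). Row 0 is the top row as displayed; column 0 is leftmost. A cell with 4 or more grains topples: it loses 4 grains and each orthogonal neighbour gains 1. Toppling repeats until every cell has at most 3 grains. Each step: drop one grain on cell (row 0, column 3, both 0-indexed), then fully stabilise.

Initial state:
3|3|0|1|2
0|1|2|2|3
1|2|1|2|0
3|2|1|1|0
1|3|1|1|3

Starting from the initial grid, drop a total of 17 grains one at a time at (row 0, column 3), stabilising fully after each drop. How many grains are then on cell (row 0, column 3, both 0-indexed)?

gen 0: 3|3|0|1|2
0|1|2|2|3
1|2|1|2|0
3|2|1|1|0
1|3|1|1|3
gen 1: 3|3|0|2|2
0|1|2|2|3
1|2|1|2|0
3|2|1|1|0
1|3|1|1|3
gen 2: 3|3|0|3|2
0|1|2|2|3
1|2|1|2|0
3|2|1|1|0
1|3|1|1|3
gen 3: 3|3|1|0|3
0|1|2|3|3
1|2|1|2|0
3|2|1|1|0
1|3|1|1|3
gen 4: 3|3|1|1|3
0|1|2|3|3
1|2|1|2|0
3|2|1|1|0
1|3|1|1|3
gen 5: 3|3|1|2|3
0|1|2|3|3
1|2|1|2|0
3|2|1|1|0
1|3|1|1|3
gen 6: 3|3|1|3|3
0|1|2|3|3
1|2|1|2|0
3|2|1|1|0
1|3|1|1|3
gen 7: 3|3|2|2|1
0|1|3|1|1
1|2|1|3|1
3|2|1|1|0
1|3|1|1|3
gen 8: 3|3|2|3|1
0|1|3|1|1
1|2|1|3|1
3|2|1|1|0
1|3|1|1|3
gen 9: 3|3|3|0|2
0|1|3|2|1
1|2|1|3|1
3|2|1|1|0
1|3|1|1|3
gen 10: 3|3|3|1|2
0|1|3|2|1
1|2|1|3|1
3|2|1|1|0
1|3|1|1|3
gen 11: 3|3|3|2|2
0|1|3|2|1
1|2|1|3|1
3|2|1|1|0
1|3|1|1|3
gen 12: 3|3|3|3|2
0|1|3|2|1
1|2|1|3|1
3|2|1|1|0
1|3|1|1|3
gen 13: 0|1|2|2|3
1|3|1|1|2
1|2|3|0|2
3|2|1|2|0
1|3|1|1|3
gen 14: 0|1|2|3|3
1|3|1|1|2
1|2|3|0|2
3|2|1|2|0
1|3|1|1|3
gen 15: 0|1|3|1|0
1|3|1|2|3
1|2|3|0|2
3|2|1|2|0
1|3|1|1|3
gen 16: 0|1|3|2|0
1|3|1|2|3
1|2|3|0|2
3|2|1|2|0
1|3|1|1|3
gen 17: 0|1|3|3|0
1|3|1|2|3
1|2|3|0|2
3|2|1|2|0
1|3|1|1|3

3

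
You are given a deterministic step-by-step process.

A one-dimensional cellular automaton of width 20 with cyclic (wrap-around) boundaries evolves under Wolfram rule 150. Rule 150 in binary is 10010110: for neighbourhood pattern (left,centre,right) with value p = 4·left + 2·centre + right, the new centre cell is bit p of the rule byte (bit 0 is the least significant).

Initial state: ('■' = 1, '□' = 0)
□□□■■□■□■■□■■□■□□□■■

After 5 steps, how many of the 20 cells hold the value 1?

10

gen 0: □□□■■□■□■■□■■□■□□□■■
gen 1: ■□■□□□■□□□□□□□■■□■□□
gen 2: ■□■■□■■■□□□□□■□□□■■■
gen 3: □□□□□□■□■□□□■■■□■□■■
gen 4: ■□□□□■■□■■□■□■□□■□□□
gen 5: ■■□□■□□□□□□■□■■■■■□■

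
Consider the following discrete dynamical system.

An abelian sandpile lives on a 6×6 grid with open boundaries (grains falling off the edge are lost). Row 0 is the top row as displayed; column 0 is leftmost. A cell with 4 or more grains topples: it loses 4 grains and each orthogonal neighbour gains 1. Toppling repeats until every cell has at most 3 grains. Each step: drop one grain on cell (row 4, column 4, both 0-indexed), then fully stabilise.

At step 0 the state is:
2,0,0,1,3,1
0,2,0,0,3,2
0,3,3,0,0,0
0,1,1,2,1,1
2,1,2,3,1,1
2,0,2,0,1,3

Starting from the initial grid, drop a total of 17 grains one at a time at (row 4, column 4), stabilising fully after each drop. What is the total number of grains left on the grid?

57

k=0  2,0,0,1,3,1
0,2,0,0,3,2
0,3,3,0,0,0
0,1,1,2,1,1
2,1,2,3,1,1
2,0,2,0,1,3
k=1  2,0,0,1,3,1
0,2,0,0,3,2
0,3,3,0,0,0
0,1,1,2,1,1
2,1,2,3,2,1
2,0,2,0,1,3
k=2  2,0,0,1,3,1
0,2,0,0,3,2
0,3,3,0,0,0
0,1,1,2,1,1
2,1,2,3,3,1
2,0,2,0,1,3
k=3  2,0,0,1,3,1
0,2,0,0,3,2
0,3,3,0,0,0
0,1,1,3,2,1
2,1,3,0,1,2
2,0,2,1,2,3
k=4  2,0,0,1,3,1
0,2,0,0,3,2
0,3,3,0,0,0
0,1,1,3,2,1
2,1,3,0,2,2
2,0,2,1,2,3
k=5  2,0,0,1,3,1
0,2,0,0,3,2
0,3,3,0,0,0
0,1,1,3,2,1
2,1,3,0,3,2
2,0,2,1,2,3
k=6  2,0,0,1,3,1
0,2,0,0,3,2
0,3,3,0,0,0
0,1,1,3,3,1
2,1,3,1,0,3
2,0,2,1,3,3
k=7  2,0,0,1,3,1
0,2,0,0,3,2
0,3,3,0,0,0
0,1,1,3,3,1
2,1,3,1,1,3
2,0,2,1,3,3
k=8  2,0,0,1,3,1
0,2,0,0,3,2
0,3,3,0,0,0
0,1,1,3,3,1
2,1,3,1,2,3
2,0,2,1,3,3
k=9  2,0,0,1,3,1
0,2,0,0,3,2
0,3,3,0,0,0
0,1,1,3,3,1
2,1,3,1,3,3
2,0,2,1,3,3
k=10  2,0,0,1,3,1
0,2,0,0,3,2
0,3,3,1,1,0
0,1,2,0,1,3
2,1,3,3,3,1
2,0,2,2,1,1
k=11  2,0,0,1,3,1
0,2,0,0,3,2
0,3,3,1,1,0
0,1,3,1,2,3
2,2,0,1,1,2
2,0,3,3,2,1
k=12  2,0,0,1,3,1
0,2,0,0,3,2
0,3,3,1,1,0
0,1,3,1,2,3
2,2,0,1,2,2
2,0,3,3,2,1
k=13  2,0,0,1,3,1
0,2,0,0,3,2
0,3,3,1,1,0
0,1,3,1,2,3
2,2,0,1,3,2
2,0,3,3,2,1
k=14  2,0,0,1,3,1
0,2,0,0,3,2
0,3,3,1,1,0
0,1,3,1,3,3
2,2,0,2,0,3
2,0,3,3,3,1
k=15  2,0,0,1,3,1
0,2,0,0,3,2
0,3,3,1,1,0
0,1,3,1,3,3
2,2,0,2,1,3
2,0,3,3,3,1
k=16  2,0,0,1,3,1
0,2,0,0,3,2
0,3,3,1,1,0
0,1,3,1,3,3
2,2,0,2,2,3
2,0,3,3,3,1
k=17  2,0,0,1,3,1
0,2,0,0,3,2
0,3,3,1,1,0
0,1,3,1,3,3
2,2,0,2,3,3
2,0,3,3,3,1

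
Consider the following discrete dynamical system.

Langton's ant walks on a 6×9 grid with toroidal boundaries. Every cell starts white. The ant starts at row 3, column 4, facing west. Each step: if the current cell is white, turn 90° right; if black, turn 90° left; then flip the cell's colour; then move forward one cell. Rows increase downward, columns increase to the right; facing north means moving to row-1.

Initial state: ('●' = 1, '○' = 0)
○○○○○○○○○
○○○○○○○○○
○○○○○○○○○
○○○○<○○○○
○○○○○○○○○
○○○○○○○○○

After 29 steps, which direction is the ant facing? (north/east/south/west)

north

t=0: ○○○○○○○○○
○○○○○○○○○
○○○○○○○○○
○○○○<○○○○
○○○○○○○○○
○○○○○○○○○
t=1: ○○○○○○○○○
○○○○○○○○○
○○○○^○○○○
○○○○●○○○○
○○○○○○○○○
○○○○○○○○○
t=2: ○○○○○○○○○
○○○○○○○○○
○○○○●>○○○
○○○○●○○○○
○○○○○○○○○
○○○○○○○○○
t=3: ○○○○○○○○○
○○○○○○○○○
○○○○●●○○○
○○○○●v○○○
○○○○○○○○○
○○○○○○○○○
t=4: ○○○○○○○○○
○○○○○○○○○
○○○○●●○○○
○○○○<●○○○
○○○○○○○○○
○○○○○○○○○
t=5: ○○○○○○○○○
○○○○○○○○○
○○○○●●○○○
○○○○○●○○○
○○○○v○○○○
○○○○○○○○○
t=6: ○○○○○○○○○
○○○○○○○○○
○○○○●●○○○
○○○○○●○○○
○○○<●○○○○
○○○○○○○○○
t=7: ○○○○○○○○○
○○○○○○○○○
○○○○●●○○○
○○○^○●○○○
○○○●●○○○○
○○○○○○○○○
t=8: ○○○○○○○○○
○○○○○○○○○
○○○○●●○○○
○○○●>●○○○
○○○●●○○○○
○○○○○○○○○
t=9: ○○○○○○○○○
○○○○○○○○○
○○○○●●○○○
○○○●●●○○○
○○○●v○○○○
○○○○○○○○○
t=10: ○○○○○○○○○
○○○○○○○○○
○○○○●●○○○
○○○●●●○○○
○○○●○>○○○
○○○○○○○○○
t=11: ○○○○○○○○○
○○○○○○○○○
○○○○●●○○○
○○○●●●○○○
○○○●○●○○○
○○○○○v○○○
t=12: ○○○○○○○○○
○○○○○○○○○
○○○○●●○○○
○○○●●●○○○
○○○●○●○○○
○○○○<●○○○
t=13: ○○○○○○○○○
○○○○○○○○○
○○○○●●○○○
○○○●●●○○○
○○○●^●○○○
○○○○●●○○○
t=14: ○○○○○○○○○
○○○○○○○○○
○○○○●●○○○
○○○●●●○○○
○○○●●>○○○
○○○○●●○○○
t=15: ○○○○○○○○○
○○○○○○○○○
○○○○●●○○○
○○○●●^○○○
○○○●●○○○○
○○○○●●○○○
t=16: ○○○○○○○○○
○○○○○○○○○
○○○○●●○○○
○○○●<○○○○
○○○●●○○○○
○○○○●●○○○
t=17: ○○○○○○○○○
○○○○○○○○○
○○○○●●○○○
○○○●○○○○○
○○○●v○○○○
○○○○●●○○○
t=18: ○○○○○○○○○
○○○○○○○○○
○○○○●●○○○
○○○●○○○○○
○○○●○>○○○
○○○○●●○○○
t=19: ○○○○○○○○○
○○○○○○○○○
○○○○●●○○○
○○○●○○○○○
○○○●○●○○○
○○○○●v○○○
t=20: ○○○○○○○○○
○○○○○○○○○
○○○○●●○○○
○○○●○○○○○
○○○●○●○○○
○○○○●○>○○
t=21: ○○○○○○v○○
○○○○○○○○○
○○○○●●○○○
○○○●○○○○○
○○○●○●○○○
○○○○●○●○○
t=22: ○○○○○<●○○
○○○○○○○○○
○○○○●●○○○
○○○●○○○○○
○○○●○●○○○
○○○○●○●○○
t=23: ○○○○○●●○○
○○○○○○○○○
○○○○●●○○○
○○○●○○○○○
○○○●○●○○○
○○○○●^●○○
t=24: ○○○○○●●○○
○○○○○○○○○
○○○○●●○○○
○○○●○○○○○
○○○●○●○○○
○○○○●●>○○
t=25: ○○○○○●●○○
○○○○○○○○○
○○○○●●○○○
○○○●○○○○○
○○○●○●^○○
○○○○●●○○○
t=26: ○○○○○●●○○
○○○○○○○○○
○○○○●●○○○
○○○●○○○○○
○○○●○●●>○
○○○○●●○○○
t=27: ○○○○○●●○○
○○○○○○○○○
○○○○●●○○○
○○○●○○○○○
○○○●○●●●○
○○○○●●○v○
t=28: ○○○○○●●○○
○○○○○○○○○
○○○○●●○○○
○○○●○○○○○
○○○●○●●●○
○○○○●●<●○
t=29: ○○○○○●●○○
○○○○○○○○○
○○○○●●○○○
○○○●○○○○○
○○○●○●^●○
○○○○●●●●○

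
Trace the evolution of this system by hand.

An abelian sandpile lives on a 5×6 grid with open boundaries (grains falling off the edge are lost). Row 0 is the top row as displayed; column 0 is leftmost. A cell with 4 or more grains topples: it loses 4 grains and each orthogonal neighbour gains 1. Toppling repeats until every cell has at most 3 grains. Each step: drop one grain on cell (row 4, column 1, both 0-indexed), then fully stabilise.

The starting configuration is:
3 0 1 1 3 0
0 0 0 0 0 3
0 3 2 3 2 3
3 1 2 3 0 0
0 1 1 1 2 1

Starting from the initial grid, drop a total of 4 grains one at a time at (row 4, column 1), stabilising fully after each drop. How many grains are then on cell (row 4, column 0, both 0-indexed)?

t=0: 3 0 1 1 3 0
0 0 0 0 0 3
0 3 2 3 2 3
3 1 2 3 0 0
0 1 1 1 2 1
t=1: 3 0 1 1 3 0
0 0 0 0 0 3
0 3 2 3 2 3
3 1 2 3 0 0
0 2 1 1 2 1
t=2: 3 0 1 1 3 0
0 0 0 0 0 3
0 3 2 3 2 3
3 1 2 3 0 0
0 3 1 1 2 1
t=3: 3 0 1 1 3 0
0 0 0 0 0 3
0 3 2 3 2 3
3 2 2 3 0 0
1 0 2 1 2 1
t=4: 3 0 1 1 3 0
0 0 0 0 0 3
0 3 2 3 2 3
3 2 2 3 0 0
1 1 2 1 2 1

1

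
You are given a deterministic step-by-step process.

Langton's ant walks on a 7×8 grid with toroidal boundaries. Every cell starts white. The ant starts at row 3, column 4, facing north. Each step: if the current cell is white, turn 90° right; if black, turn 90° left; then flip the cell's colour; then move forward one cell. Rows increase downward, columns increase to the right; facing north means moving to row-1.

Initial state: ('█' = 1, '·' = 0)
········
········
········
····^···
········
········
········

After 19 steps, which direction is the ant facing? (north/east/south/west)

step 0: ········
········
········
····^···
········
········
········
step 1: ········
········
········
····█>··
········
········
········
step 2: ········
········
········
····██··
·····v··
········
········
step 3: ········
········
········
····██··
····<█··
········
········
step 4: ········
········
········
····^█··
····██··
········
········
step 5: ········
········
········
···<·█··
····██··
········
········
step 6: ········
········
···^····
···█·█··
····██··
········
········
step 7: ········
········
···█>···
···█·█··
····██··
········
········
step 8: ········
········
···██···
···█v█··
····██··
········
········
step 9: ········
········
···██···
···<██··
····██··
········
········
step 10: ········
········
···██···
····██··
···v██··
········
········
step 11: ········
········
···██···
····██··
··<███··
········
········
step 12: ········
········
···██···
··^·██··
··████··
········
········
step 13: ········
········
···██···
··█>██··
··████··
········
········
step 14: ········
········
···██···
··████··
··█v██··
········
········
step 15: ········
········
···██···
··████··
··█·>█··
········
········
step 16: ········
········
···██···
··██^█··
··█··█··
········
········
step 17: ········
········
···██···
··█<·█··
··█··█··
········
········
step 18: ········
········
···██···
··█··█··
··█v·█··
········
········
step 19: ········
········
···██···
··█··█··
··<█·█··
········
········

west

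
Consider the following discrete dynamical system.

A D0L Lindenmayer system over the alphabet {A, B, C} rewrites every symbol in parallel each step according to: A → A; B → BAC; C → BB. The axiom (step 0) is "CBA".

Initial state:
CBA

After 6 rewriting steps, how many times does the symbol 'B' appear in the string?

85

[0] CBA
[1] BBBACA
[2] BACBACBACABBA
[3] BACABBBACABBBACABBABACBACA
[4] BACABBABACBACBACABBABACBACBACABBABACBACABACABBBACABBA
[5] BACABBABACBACABACABBBACABBBACABBABACBACABACABBBACABBBACABBABACBACABACABBBACABBABACABBABACBACBACABBABACBACA
[6] BACABBABACBACABACABBBACABBABACABBABACBACBACABBABACBACBACAB…CBACABACABBABACBACABACABBBACABBBACABBABACBACABACABBBACABBA  (len 213)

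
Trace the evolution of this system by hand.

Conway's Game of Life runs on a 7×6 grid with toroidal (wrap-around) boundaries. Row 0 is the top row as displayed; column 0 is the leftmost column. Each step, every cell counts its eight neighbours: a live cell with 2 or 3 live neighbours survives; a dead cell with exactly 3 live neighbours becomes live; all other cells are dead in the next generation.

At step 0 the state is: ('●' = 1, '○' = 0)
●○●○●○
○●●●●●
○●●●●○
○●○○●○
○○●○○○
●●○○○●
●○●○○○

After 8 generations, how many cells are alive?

t=0: ●○●○●○
○●●●●●
○●●●●○
○●○○●○
○○●○○○
●●○○○●
●○●○○○
t=1: ●○○○●○
○○○○○○
○○○○○○
○●○○●○
○○●○○●
●○●○○●
○○●●○○
t=2: ○○○●○○
○○○○○○
○○○○○○
○○○○○○
○○●●●●
●○●○●●
●○●●●○
t=3: ○○●●●○
○○○○○○
○○○○○○
○○○●●○
●●●○○○
●○○○○○
●○●○○○
t=4: ○●●●○○
○○○●○○
○○○○○○
○●●●○○
●●●●○●
●○●○○●
○○●○○●
t=5: ○●○●●○
○○○●○○
○○○●○○
○○○●●○
○○○○○●
○○○○○○
○○○○●●
t=6: ○○●●○●
○○○●○○
○○●●○○
○○○●●○
○○○○●○
○○○○●●
○○○●●●
t=7: ○○●○○●
○○○○○○
○○●○○○
○○●○●○
○○○○○○
○○○○○○
●○●○○○
t=8: ○●○○○○
○○○○○○
○○○●○○
○○○●○○
○○○○○○
○○○○○○
○●○○○○

4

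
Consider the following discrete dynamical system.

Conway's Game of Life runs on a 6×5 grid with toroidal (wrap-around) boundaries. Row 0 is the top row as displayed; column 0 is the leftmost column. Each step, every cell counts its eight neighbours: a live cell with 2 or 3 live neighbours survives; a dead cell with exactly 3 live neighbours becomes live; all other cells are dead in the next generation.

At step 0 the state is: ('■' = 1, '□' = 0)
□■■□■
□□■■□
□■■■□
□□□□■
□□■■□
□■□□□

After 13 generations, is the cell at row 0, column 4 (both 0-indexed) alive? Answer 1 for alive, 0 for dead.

step 0: □■■□■
□□■■□
□■■■□
□□□□■
□□■■□
□■□□□
step 1: ■■□□□
■□□□■
□■□□■
□■□□■
□□■■□
■■□□□
step 2: □□□□□
□□□□■
□■□■■
□■□□■
□□■■■
■□□□■
step 3: ■□□□■
■□□■■
□□■■■
□■□□□
□■■□□
■□□□■
step 4: □■□□□
□■■□□
□■■□□
■■□□□
□■■□□
□□□■■
step 5: ■■□■□
■□□□□
□□□□□
■□□□□
□■■■■
■■□■□
step 6: □□□□□
■■□□■
□□□□□
■■■■■
□□□■□
□□□□□
step 7: ■□□□□
■□□□□
□□□□□
■■■■■
■■□■□
□□□□□
step 8: □□□□□
□□□□□
□□■■□
□□□■□
□□□■□
■■□□■
step 9: ■□□□□
□□□□□
□□■■□
□□□■■
■□■■□
■□□□■
step 10: ■□□□■
□□□□□
□□■■■
□■□□□
■■■□□
■□□■□
step 11: ■□□□■
■□□□□
□□■■□
□□□□■
■□■□■
□□■■□
step 12: ■■□■■
■■□■□
□□□■■
■■■□■
■■■□■
□□■□□
step 13: □□□■□
□■□□□
□□□□□
□□□□□
□□□□■
□□□□□

0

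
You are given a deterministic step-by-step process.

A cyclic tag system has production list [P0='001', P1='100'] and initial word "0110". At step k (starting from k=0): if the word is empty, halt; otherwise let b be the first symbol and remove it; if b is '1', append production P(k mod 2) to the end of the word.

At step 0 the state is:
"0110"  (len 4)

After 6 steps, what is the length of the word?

gen 0: "0110"  (len 4)
gen 1: "110"  (len 3)
gen 2: "10100"  (len 5)
gen 3: "0100001"  (len 7)
gen 4: "100001"  (len 6)
gen 5: "00001001"  (len 8)
gen 6: "0001001"  (len 7)

7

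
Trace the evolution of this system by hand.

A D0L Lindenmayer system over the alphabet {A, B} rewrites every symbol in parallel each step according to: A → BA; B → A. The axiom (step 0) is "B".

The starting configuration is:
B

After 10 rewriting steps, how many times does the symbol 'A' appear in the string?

0) B
1) A
2) BA
3) ABA
4) BAABA
5) ABABAABA
6) BAABAABABAABA
7) ABABAABABAABAABABAABA
8) BAABAABABAABAABABAABABAABAABABAABA
9) ABABAABABAABAABABAABABAABAABABAABAABABAABABAABAABABAABA
10) BAABAABABAABAABABAABABAABAABABAABAABABAABABAABAABABAABABAABAABABAABAABABAABABAABAABABAABA

55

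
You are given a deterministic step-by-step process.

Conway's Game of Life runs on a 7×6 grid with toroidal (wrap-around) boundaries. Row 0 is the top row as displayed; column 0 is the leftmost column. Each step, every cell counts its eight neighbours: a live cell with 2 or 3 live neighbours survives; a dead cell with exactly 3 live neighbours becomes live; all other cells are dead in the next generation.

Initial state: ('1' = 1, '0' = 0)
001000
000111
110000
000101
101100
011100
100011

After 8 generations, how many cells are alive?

6

t=0: 001000
000111
110000
000101
101100
011100
100011
t=1: 100000
111111
101100
000111
100000
000000
100011
t=2: 001000
000010
000000
111111
000011
100000
100001
t=3: 000001
000000
111000
111100
001000
100010
110001
t=4: 000001
110000
100100
100100
101001
100000
010010
t=5: 010001
110001
101001
101110
100001
100000
100001
t=6: 010010
001010
001000
001110
100110
010000
010001
t=7: 111111
011000
011010
011011
010011
011011
011000
t=8: 000011
000000
000011
000000
000000
000011
000000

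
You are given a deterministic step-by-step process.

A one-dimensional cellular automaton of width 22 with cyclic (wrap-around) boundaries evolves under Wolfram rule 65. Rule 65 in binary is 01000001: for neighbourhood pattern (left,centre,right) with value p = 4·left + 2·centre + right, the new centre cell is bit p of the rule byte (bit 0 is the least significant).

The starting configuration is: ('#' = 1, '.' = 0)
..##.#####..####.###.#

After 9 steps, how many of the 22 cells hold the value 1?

[0] ..##.#####..####.###.#
[1] ...#.....#.....#...#..
[2] ##...###...###...#...#
[3] .#.#...#.#...#.#...#..
[4] .....#.....#.....#...#
[5] .###...###...###...#..
[6] ...#.#...#.#...#.#...#
[7] .#.....#.....#.....#..
[8] ...###...###...###...#
[9] .#...#.#...#.#...#.#..

7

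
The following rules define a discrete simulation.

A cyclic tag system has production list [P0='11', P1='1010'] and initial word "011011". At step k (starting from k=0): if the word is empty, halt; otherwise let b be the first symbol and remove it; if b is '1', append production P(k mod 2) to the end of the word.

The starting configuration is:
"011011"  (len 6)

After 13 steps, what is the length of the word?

17

gen 0: "011011"  (len 6)
gen 1: "11011"  (len 5)
gen 2: "10111010"  (len 8)
gen 3: "011101011"  (len 9)
gen 4: "11101011"  (len 8)
gen 5: "110101111"  (len 9)
gen 6: "101011111010"  (len 12)
gen 7: "0101111101011"  (len 13)
gen 8: "101111101011"  (len 12)
gen 9: "0111110101111"  (len 13)
gen 10: "111110101111"  (len 12)
gen 11: "1111010111111"  (len 13)
gen 12: "1110101111111010"  (len 16)
gen 13: "11010111111101011"  (len 17)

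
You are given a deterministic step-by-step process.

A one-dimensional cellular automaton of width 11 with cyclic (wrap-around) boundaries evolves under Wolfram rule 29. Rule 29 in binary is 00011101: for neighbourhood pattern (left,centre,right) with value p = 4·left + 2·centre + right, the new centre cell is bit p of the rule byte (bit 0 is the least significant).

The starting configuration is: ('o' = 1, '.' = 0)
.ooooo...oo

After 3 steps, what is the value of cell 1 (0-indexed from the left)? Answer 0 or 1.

1

gen 0: .ooooo...oo
gen 1: .o....oo.o.
gen 2: .oooo.o..oo
gen 3: .o....oo.o.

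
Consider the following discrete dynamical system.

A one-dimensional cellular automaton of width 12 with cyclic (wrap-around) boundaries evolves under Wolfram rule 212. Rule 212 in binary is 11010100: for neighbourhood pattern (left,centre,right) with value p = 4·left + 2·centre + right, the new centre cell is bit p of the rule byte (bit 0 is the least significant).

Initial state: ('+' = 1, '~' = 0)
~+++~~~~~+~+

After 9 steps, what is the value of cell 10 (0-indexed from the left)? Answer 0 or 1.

1

step 0: ~+++~~~~~+~+
step 1: ~~+++~~~~+~+
step 2: +~~+++~~~+~+
step 3: ++~~+++~~+~~
step 4: ~++~~+++~++~
step 5: ~~++~~++~~++
step 6: +~~++~~++~~+
step 7: ++~~++~~++~~
step 8: ~++~~++~~++~
step 9: ~~++~~++~~++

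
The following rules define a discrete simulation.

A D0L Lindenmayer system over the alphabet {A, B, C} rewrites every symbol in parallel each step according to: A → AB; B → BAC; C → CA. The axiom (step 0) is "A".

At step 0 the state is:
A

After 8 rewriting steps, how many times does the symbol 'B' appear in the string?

265

0) A
1) AB
2) ABBAC
3) ABBACBACABCA
4) ABBACBACABCABACABCAABBACCAAB
5) ABBACBACABCABACABCAABBACCAABBACABCAABBACCAABABBACBACABCACAABABBAC
6) ABBACBACABCABACABCAABBACCAABBACABCAABBACCAABABBACBACABCACA…CAABABBACABBACBACABCABACABCAABBACCAABCAABABBACABBACBACABCA  (len 151)
7) ABBACBACABCABACABCAABBACCAABBACABCAABBACCAABABBACBACABCACA…CAABABBACCAABABBACABBACBACABCAABBACBACABCABACABCAABBACCAAB  (len 351)
8) ABBACBACABCABACABCAABBACCAABBACABCAABBACCAABABBACBACABCACA…CABCABACABCAABBACCAABBACABCAABBACCAABABBACBACABCACAABABBAC  (len 816)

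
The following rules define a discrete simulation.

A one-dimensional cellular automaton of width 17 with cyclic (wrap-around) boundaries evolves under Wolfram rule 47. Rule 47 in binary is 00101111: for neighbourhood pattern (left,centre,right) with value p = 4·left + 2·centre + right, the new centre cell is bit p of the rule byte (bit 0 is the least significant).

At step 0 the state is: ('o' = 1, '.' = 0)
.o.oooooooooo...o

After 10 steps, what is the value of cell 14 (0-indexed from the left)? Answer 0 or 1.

1

[0] .o.oooooooooo...o
[1] oooo..........ooo
[2] .....oooooooooo..
[3] oooooo..........o
[4] .......oooooooooo
[5] .ooooooo.........
[6] oo.......oooooooo
[7] ...ooooooo.......
[8] oooo.......oooooo
[9] .....ooooooo.....
[10] oooooo.......oooo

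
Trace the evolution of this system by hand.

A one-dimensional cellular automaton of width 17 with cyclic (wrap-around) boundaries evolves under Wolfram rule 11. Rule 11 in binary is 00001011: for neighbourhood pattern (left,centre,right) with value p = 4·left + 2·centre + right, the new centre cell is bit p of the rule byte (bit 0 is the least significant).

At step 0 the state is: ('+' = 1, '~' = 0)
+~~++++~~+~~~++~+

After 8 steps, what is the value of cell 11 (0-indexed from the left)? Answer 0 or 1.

gen 0: +~~++++~~+~~~++~+
gen 1: ~~++~~~~+~~+++~~+
gen 2: ~++~~+++~~++~~~+~
gen 3: ++~~++~~~++~~++~~
gen 4: +~~++~~+++~~++~~+
gen 5: ~~++~~++~~~++~~++
gen 6: ~++~~++~~+++~~++~
gen 7: ++~~++~~++~~~++~~
gen 8: +~~++~~++~~+++~~+

1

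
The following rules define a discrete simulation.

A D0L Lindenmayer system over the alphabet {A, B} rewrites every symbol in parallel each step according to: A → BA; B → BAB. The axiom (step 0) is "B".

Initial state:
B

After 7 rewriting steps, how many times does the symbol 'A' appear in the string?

377

t=0: B
t=1: BAB
t=2: BABBABAB
t=3: BABBABABBABBABABBABAB
t=4: BABBABABBABBABABBABABBABBABABBABBABABBABABBABBABABBABAB
t=5: BABBABABBABBABABBABABBABBABABBABBABABBABABBABBABABBABABBAB…BBABABBABABBABBABABBABABBABBABABBABBABABBABABBABBABABBABAB  (len 144)
t=6: BABBABABBABBABABBABABBABBABABBABBABABBABABBABBABABBABABBAB…BBABABBABABBABBABABBABABBABBABABBABBABABBABABBABBABABBABAB  (len 377)
t=7: BABBABABBABBABABBABABBABBABABBABBABABBABABBABBABABBABABBAB…BBABABBABABBABBABABBABABBABBABABBABBABABBABABBABBABABBABAB  (len 987)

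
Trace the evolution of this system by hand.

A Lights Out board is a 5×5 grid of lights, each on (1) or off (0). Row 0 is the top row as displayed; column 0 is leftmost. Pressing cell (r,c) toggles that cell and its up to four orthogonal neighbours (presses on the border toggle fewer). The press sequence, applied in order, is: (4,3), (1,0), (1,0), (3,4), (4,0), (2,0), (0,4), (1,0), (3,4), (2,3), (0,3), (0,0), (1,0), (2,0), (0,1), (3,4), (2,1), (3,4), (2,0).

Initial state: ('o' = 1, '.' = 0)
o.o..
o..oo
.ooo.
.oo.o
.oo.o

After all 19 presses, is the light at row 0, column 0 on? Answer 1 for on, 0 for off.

0) o.o..
o..oo
.ooo.
.oo.o
.oo.o
1) o.o..
o..oo
.ooo.
.oooo
.o.o.
2) ..o..
.o.oo
oooo.
.oooo
.o.o.
3) o.o..
o..oo
.ooo.
.oooo
.o.o.
4) o.o..
o..oo
.oooo
.oo..
.o.oo
5) o.o..
o..oo
.oooo
ooo..
o..oo
6) o.o..
...oo
o.ooo
.oo..
o..oo
7) o.ooo
...o.
o.ooo
.oo..
o..oo
8) ..ooo
oo.o.
..ooo
.oo..
o..oo
9) ..ooo
oo.o.
..oo.
.oooo
o..o.
10) ..ooo
oo...
....o
.oo.o
o..o.
11) .....
oo.o.
....o
.oo.o
o..o.
12) oo...
.o.o.
....o
.oo.o
o..o.
13) .o...
o..o.
o...o
.oo.o
o..o.
14) .o...
...o.
.o..o
ooo.o
o..o.
15) o.o..
.o.o.
.o..o
ooo.o
o..o.
16) o.o..
.o.o.
.o...
oooo.
o..oo
17) o.o..
...o.
o.o..
o.oo.
o..oo
18) o.o..
...o.
o.o.o
o.o.o
o..o.
19) o.o..
o..o.
.oo.o
..o.o
o..o.

1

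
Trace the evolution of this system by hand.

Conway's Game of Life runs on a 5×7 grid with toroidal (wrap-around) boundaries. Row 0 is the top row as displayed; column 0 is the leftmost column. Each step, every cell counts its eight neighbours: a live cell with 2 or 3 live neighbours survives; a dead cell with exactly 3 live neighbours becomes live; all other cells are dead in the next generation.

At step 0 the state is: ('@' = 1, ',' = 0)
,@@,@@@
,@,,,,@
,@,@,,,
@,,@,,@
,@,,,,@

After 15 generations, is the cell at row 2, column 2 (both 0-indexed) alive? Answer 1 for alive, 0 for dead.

t=0: ,@@,@@@
,@,,,,@
,@,@,,,
@,,@,,@
,@,,,,@
t=1: ,@@,,,@
,@,@@,@
,@,,,,@
,@,,,,@
,@,@@,,
t=2: ,@,,,,,
,@,@,,@
,@,,,,@
,@,,,@,
,@,@,@,
t=3: ,@,,@,,
,@,,,,,
,@,,,@@
,@,,@@@
@@,,@,,
t=4: ,@@,,,,
,@@,,@,
,@@,@,@
,@@,@,,
,@@@@,@
t=5: ,,,,@@,
,,,,,@,
,,,,@,,
,,,,@,,
,,,,@@,
t=6: ,,,,,,@
,,,,,@,
,,,,@@,
,,,@@,,
,,,@,,,
t=7: ,,,,,,,
,,,,@@@
,,,@,@,
,,,@,@,
,,,@@,,
t=8: ,,,@,,,
,,,,@@@
,,,@,,,
,,@@,@,
,,,@@,,
t=9: ,,,@,,,
,,,@@@,
,,@@,,@
,,@,,,,
,,,,,,,
t=10: ,,,@,,,
,,,,,@,
,,@,,@,
,,@@,,,
,,,,,,,
t=11: ,,,,,,,
,,,,@,,
,,@@@,,
,,@@,,,
,,@@,,,
t=12: ,,,@,,,
,,,,@,,
,,@,@,,
,@,,,,,
,,@@,,,
t=13: ,,@@@,,
,,,,@,,
,,,@,,,
,@,,,,,
,,@@,,,
t=14: ,,@,@,,
,,@,@,,
,,,,,,,
,,,@,,,
,@,,@,,
t=15: ,@@,@@,
,,,,,,,
,,,@,,,
,,,,,,,
,,@,@,,

0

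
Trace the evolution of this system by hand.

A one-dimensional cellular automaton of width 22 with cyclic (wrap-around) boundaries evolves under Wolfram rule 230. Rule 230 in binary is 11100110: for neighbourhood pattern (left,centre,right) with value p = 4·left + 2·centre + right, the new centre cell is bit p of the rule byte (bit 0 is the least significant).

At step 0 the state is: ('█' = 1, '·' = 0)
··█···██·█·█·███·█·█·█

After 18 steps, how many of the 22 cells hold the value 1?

19

gen 0: ··█···██·█·█·███·█·█·█
gen 1: ·██··█·██████·████████
gen 2: █·█·███·██████·███████
gen 3: ████·███·██████·██████
gen 4: █████·███·██████·█████
gen 5: ██████·███·██████·████
gen 6: ███████·███·██████·███
gen 7: ████████·███·██████·██
gen 8: █████████·███·██████·█
gen 9: ██████████·███·██████·
gen 10: ·██████████·███·██████
gen 11: █·██████████·███·█████
gen 12: ██·██████████·███·████
gen 13: ███·██████████·███·███
gen 14: ████·██████████·███·██
gen 15: █████·██████████·███·█
gen 16: ██████·██████████·███·
gen 17: ·██████·██████████·███
gen 18: █·██████·██████████·██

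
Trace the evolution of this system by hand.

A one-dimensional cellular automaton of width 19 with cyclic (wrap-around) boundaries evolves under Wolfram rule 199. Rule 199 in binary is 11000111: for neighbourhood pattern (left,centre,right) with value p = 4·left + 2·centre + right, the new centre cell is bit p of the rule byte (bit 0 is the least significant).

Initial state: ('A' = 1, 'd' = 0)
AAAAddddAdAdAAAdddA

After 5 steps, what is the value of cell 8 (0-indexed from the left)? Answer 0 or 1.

1

0) AAAAddddAdAdAAAdddA
1) AAAAdAAAAdAddAAdAAd
2) dAAAddAAAdAdAdAddAd
3) AdAAdAdAAdAdAdAdAAd
4) AddAdAddAdAdAdAddAd
5) AdAAdAdAAdAdAdAdAAd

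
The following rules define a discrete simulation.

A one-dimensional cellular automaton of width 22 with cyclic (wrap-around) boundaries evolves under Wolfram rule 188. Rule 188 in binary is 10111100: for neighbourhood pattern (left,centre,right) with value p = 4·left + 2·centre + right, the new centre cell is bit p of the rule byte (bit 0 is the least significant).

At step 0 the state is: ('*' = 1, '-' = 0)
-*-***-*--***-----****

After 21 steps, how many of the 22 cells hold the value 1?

17

step 0: -*-***-*--***-----****
step 1: *****-***-**-*----***-
step 2: ****-***-**-***---**-*
step 3: ***-***-**-***-*--*-**
step 4: **-***-**-***-***-****
step 5: *-***-**-***-***-*****
step 6: -***-**-***-***-******
step 7: ***-**-***-***-******-
step 8: **-**-***-***-******-*
step 9: *-**-***-***-******-**
step 10: -**-***-***-******-***
step 11: **-***-***-******-***-
step 12: *-***-***-******-***-*
step 13: -***-***-******-***-**
step 14: ***-***-******-***-**-
step 15: **-***-******-***-**-*
step 16: *-***-******-***-**-**
step 17: -***-******-***-**-***
step 18: ***-******-***-**-***-
step 19: **-******-***-**-***-*
step 20: *-******-***-**-***-**
step 21: -******-***-**-***-***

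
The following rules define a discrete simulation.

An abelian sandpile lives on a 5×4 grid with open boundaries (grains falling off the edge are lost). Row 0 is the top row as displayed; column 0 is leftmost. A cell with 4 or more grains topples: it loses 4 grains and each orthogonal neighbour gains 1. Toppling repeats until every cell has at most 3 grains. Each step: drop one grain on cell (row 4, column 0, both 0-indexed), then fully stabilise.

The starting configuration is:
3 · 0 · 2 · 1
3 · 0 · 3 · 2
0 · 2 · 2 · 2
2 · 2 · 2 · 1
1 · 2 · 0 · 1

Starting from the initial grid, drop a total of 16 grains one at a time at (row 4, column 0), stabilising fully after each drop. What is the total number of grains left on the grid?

37

k=0  3 · 0 · 2 · 1
3 · 0 · 3 · 2
0 · 2 · 2 · 2
2 · 2 · 2 · 1
1 · 2 · 0 · 1
k=1  3 · 0 · 2 · 1
3 · 0 · 3 · 2
0 · 2 · 2 · 2
2 · 2 · 2 · 1
2 · 2 · 0 · 1
k=2  3 · 0 · 2 · 1
3 · 0 · 3 · 2
0 · 2 · 2 · 2
2 · 2 · 2 · 1
3 · 2 · 0 · 1
k=3  3 · 0 · 2 · 1
3 · 0 · 3 · 2
0 · 2 · 2 · 2
3 · 2 · 2 · 1
0 · 3 · 0 · 1
k=4  3 · 0 · 2 · 1
3 · 0 · 3 · 2
0 · 2 · 2 · 2
3 · 2 · 2 · 1
1 · 3 · 0 · 1
k=5  3 · 0 · 2 · 1
3 · 0 · 3 · 2
0 · 2 · 2 · 2
3 · 2 · 2 · 1
2 · 3 · 0 · 1
k=6  3 · 0 · 2 · 1
3 · 0 · 3 · 2
0 · 2 · 2 · 2
3 · 2 · 2 · 1
3 · 3 · 0 · 1
k=7  3 · 0 · 2 · 1
3 · 0 · 3 · 2
1 · 3 · 2 · 2
1 · 0 · 3 · 1
2 · 1 · 1 · 1
k=8  3 · 0 · 2 · 1
3 · 0 · 3 · 2
1 · 3 · 2 · 2
1 · 0 · 3 · 1
3 · 1 · 1 · 1
k=9  3 · 0 · 2 · 1
3 · 0 · 3 · 2
1 · 3 · 2 · 2
2 · 0 · 3 · 1
0 · 2 · 1 · 1
k=10  3 · 0 · 2 · 1
3 · 0 · 3 · 2
1 · 3 · 2 · 2
2 · 0 · 3 · 1
1 · 2 · 1 · 1
k=11  3 · 0 · 2 · 1
3 · 0 · 3 · 2
1 · 3 · 2 · 2
2 · 0 · 3 · 1
2 · 2 · 1 · 1
k=12  3 · 0 · 2 · 1
3 · 0 · 3 · 2
1 · 3 · 2 · 2
2 · 0 · 3 · 1
3 · 2 · 1 · 1
k=13  3 · 0 · 2 · 1
3 · 0 · 3 · 2
1 · 3 · 2 · 2
3 · 0 · 3 · 1
0 · 3 · 1 · 1
k=14  3 · 0 · 2 · 1
3 · 0 · 3 · 2
1 · 3 · 2 · 2
3 · 0 · 3 · 1
1 · 3 · 1 · 1
k=15  3 · 0 · 2 · 1
3 · 0 · 3 · 2
1 · 3 · 2 · 2
3 · 0 · 3 · 1
2 · 3 · 1 · 1
k=16  3 · 0 · 2 · 1
3 · 0 · 3 · 2
1 · 3 · 2 · 2
3 · 0 · 3 · 1
3 · 3 · 1 · 1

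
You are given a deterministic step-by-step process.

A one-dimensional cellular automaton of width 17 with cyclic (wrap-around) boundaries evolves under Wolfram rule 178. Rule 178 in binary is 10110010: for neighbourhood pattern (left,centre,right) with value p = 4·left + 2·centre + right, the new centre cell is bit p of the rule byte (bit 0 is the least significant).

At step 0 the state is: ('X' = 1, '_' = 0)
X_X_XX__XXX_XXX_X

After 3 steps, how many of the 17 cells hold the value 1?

8

0) X_X_XX__XXX_XXX_X
1) _X_X__XX_X_X_X_X_
2) X_X_XX__X_X_X_X_X
3) _X_X__XX_X_X_X_X_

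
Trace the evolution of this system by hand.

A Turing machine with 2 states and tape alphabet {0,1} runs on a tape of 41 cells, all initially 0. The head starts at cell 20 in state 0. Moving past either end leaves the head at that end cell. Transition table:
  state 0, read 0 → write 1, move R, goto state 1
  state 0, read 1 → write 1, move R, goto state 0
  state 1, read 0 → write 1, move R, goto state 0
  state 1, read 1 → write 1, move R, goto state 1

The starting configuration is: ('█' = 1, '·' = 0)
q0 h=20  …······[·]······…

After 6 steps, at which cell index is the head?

t=0: q0 h=20  …······[·]······…
t=1: q1 h=21  …·····█[·]······…
t=2: q0 h=22  …····██[·]······…
t=3: q1 h=23  …···███[·]······…
t=4: q0 h=24  …··████[·]······…
t=5: q1 h=25  …·█████[·]······…
t=6: q0 h=26  …██████[·]······…

26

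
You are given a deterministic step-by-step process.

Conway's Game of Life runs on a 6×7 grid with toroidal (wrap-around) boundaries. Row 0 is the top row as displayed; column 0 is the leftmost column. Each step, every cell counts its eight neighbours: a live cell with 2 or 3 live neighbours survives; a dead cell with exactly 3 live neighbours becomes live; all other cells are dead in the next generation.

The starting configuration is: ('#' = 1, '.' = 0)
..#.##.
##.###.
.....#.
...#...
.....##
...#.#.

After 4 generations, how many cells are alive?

k=0  ..#.##.
##.###.
.....#.
...#...
.....##
...#.#.
k=1  .##....
.###...
..##.##
....###
.....##
...#...
k=2  .#.....
#...#..
##....#
#..#...
......#
..#....
k=3  .#.....
......#
.#....#
.#.....
.......
.......
k=4  .......
.......
.......
#......
.......
.......

1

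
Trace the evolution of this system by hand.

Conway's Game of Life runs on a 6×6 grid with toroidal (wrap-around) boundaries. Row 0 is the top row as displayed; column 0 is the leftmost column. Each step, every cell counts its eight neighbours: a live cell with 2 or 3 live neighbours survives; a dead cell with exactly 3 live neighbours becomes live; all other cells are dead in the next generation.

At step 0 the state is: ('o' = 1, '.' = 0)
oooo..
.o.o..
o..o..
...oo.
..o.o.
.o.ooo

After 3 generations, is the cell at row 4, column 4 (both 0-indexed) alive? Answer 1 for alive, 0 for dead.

1

t=0: oooo..
.o.o..
o..o..
...oo.
..o.o.
.o.ooo
t=1: .....o
...oo.
...o..
..o.oo
..o...
.....o
t=2: .....o
...oo.
..o..o
..o.o.
...ooo
......
t=3: ....o.
...ooo
..o..o
..o...
...ooo
.....o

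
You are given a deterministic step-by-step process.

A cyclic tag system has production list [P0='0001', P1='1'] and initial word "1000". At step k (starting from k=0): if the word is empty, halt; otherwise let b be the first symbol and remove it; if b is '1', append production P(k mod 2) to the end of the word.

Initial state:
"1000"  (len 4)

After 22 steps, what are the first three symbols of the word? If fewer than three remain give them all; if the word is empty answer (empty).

001

[0] "1000"  (len 4)
[1] "0000001"  (len 7)
[2] "000001"  (len 6)
[3] "00001"  (len 5)
[4] "0001"  (len 4)
[5] "001"  (len 3)
[6] "01"  (len 2)
[7] "1"  (len 1)
[8] "1"  (len 1)
[9] "0001"  (len 4)
[10] "001"  (len 3)
[11] "01"  (len 2)
[12] "1"  (len 1)
[13] "0001"  (len 4)
[14] "001"  (len 3)
[15] "01"  (len 2)
[16] "1"  (len 1)
[17] "0001"  (len 4)
[18] "001"  (len 3)
[19] "01"  (len 2)
[20] "1"  (len 1)
[21] "0001"  (len 4)
[22] "001"  (len 3)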